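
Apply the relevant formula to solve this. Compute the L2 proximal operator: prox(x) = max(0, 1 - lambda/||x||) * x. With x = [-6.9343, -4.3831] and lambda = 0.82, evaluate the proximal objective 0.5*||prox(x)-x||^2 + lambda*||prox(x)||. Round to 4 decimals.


Step 1: Compute ||x||.
||x|| = 8.2034
Step 2: Compute scaling factor.
scale = max(0, 1 - 0.82/8.2034) = 0.9
Step 3: prox(x) = [-6.2412, -3.945]
||prox(x)|| = 7.3834
Step 4: Proximal objective.
0.5*||prox-x||^2 = 0.3362
lambda*||prox|| = 6.0544
Total = 6.3906


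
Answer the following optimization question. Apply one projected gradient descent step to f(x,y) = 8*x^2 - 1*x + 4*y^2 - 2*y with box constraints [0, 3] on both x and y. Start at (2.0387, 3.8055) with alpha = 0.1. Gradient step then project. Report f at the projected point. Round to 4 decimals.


Step 1: Compute gradient at (2.0387, 3.8055).
grad_x = 2*8*2.0387 - 1 = 31.6192
grad_y = 2*4*3.8055 - 2 = 28.444
Step 2: Gradient step.
x_raw = 2.0387 - 0.1*31.6192 = -1.1232
y_raw = 3.8055 - 0.1*28.444 = 0.9611
Step 3: Project onto [0, 3].
x_proj = clip(-1.1232) = 0.0
y_proj = clip(0.9611) = 0.9611
Step 4: Evaluate f.
f(0.0, 0.9611) = 1.7727


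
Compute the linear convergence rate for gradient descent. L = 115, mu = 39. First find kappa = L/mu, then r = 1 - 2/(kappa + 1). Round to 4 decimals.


Step 1: Compute the condition number.
kappa = L/mu = 115/39 = 2.9487
Step 2: Compute the convergence rate.
r = 1 - 2/(kappa + 1) = 1 - 2*mu/(L + mu) = (L - mu)/(L + mu) = 76/154 = 0.4935


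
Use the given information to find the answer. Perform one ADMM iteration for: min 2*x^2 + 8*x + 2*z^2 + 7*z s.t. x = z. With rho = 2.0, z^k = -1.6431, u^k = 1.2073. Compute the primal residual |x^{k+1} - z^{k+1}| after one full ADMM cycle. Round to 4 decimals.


ADMM iteration with rho = 2.0, z^k = -1.6431, u^k = 1.2073
Step 1: x-update.
Minimize 2*x^2 + 8*x + (2.0/2)*(x + 1.6431 + 1.2073)^2
FOC: (2*2 + 2.0)*x = -8 + 2.0*(-1.6431 - 1.2073)
x^{k+1} = -2.2835
Step 2: z-update.
Minimize 2*z^2 + 7*z + (2.0/2)*(-2.2835 - z + 1.2073)^2
FOC: (2*2 + 2.0)*z = -7 + 2.0*(-2.2835 + 1.2073)
z^{k+1} = -1.5254
Step 3: u-update.
u^{k+1} = 1.2073 - 2.2835 + 1.5254 = 0.4492
Step 4: Primal residual = |-2.2835 + 1.5254| = 0.7581


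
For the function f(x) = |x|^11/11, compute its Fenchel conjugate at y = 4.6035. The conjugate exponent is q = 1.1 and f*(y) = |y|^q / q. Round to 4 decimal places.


The conjugate exponent q satisfies 1/p + 1/q = 1.
p = 11, so q = 11/(11 - 1) = 1.1
|y|^q = 4.6035^1.1 = 5.3629
f*(4.6035) = 5.3629 / 1.1 = 4.8753


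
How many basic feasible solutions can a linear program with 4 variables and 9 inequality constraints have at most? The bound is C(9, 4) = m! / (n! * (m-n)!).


Each vertex corresponds to some choice of n active constraints out of m, so the number of vertices is at most C(m, n) = m! / (n!(m-n)!).
m = 9, n = 4
Numerator: 9 * 8 * 7 * 6
Denominator: 4! = 24
C(9, 4) = 126


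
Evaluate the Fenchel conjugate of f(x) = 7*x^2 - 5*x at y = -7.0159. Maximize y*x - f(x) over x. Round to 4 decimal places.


f*(y) = sup_x {y*x - a*x^2 - b*x} = sup_x {(y-b)*x - a*x^2}
FOC: (y - b) - 2a*x = 0 => x* = (y - b)/(2a)
x* = (-7.0159 + 5)/(2*7) = -0.144
f*(-7.0159) = (y-b)^2/(4a) = (-7.0159 + 5)^2/(4*7)
= 4.0639/28 = 0.1451


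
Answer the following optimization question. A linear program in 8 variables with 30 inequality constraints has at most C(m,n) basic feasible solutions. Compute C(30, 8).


Each vertex corresponds to some choice of n active constraints out of m, so the number of vertices is at most C(m, n) = m! / (n!(m-n)!).
m = 30, n = 8
Numerator: 30 * 29 * 28 * 27 * 26 * 25 * 24 * 23
Denominator: 8! = 40320
C(30, 8) = 5852925


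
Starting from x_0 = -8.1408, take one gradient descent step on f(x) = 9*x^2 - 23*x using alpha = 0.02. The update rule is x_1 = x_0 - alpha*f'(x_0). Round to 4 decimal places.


We compute the gradient at x_0 and apply the update.
f'(x) = 18*x - 23
f'(-8.1408) = 18*-8.1408 - 23 = -169.5344
x_1 = -8.1408 - 0.02*-169.5344 = -4.7501


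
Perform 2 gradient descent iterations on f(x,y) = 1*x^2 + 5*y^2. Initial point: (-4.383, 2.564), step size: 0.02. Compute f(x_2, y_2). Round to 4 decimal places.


Gradient descent on f(x,y) = 1*x^2 + 5*y^2.
Starting point: (-4.383, 2.564), alpha = 0.02
Step 1: grad_x = 2*1*-4.383 = -8.766, grad_y = 2*5*2.564 = 25.64
  x_1 = -4.383 - 0.02*-8.766 = -4.2077
  y_1 = 2.564 - 0.02*25.64 = 2.0512
Step 2: grad_x = 2*1*-4.2077 = -8.4154, grad_y = 2*5*2.0512 = 20.512
  x_2 = -4.2077 - 0.02*-8.4154 = -4.0394
  y_2 = 2.0512 - 0.02*20.512 = 1.641
f(-4.0394, 1.641) = 1*(-4.0394)^2 + 5*1.641^2 = 29.7803


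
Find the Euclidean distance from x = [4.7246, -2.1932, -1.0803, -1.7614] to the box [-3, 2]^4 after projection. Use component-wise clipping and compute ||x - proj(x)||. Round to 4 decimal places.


Project each component onto [-3, 2].
clip(4.7246) = 2.0, clip(-2.1932) = -2.1932, clip(-1.0803) = -1.0803, clip(-1.7614) = -1.7614
Projection = [2.0, -2.1932, -1.0803, -1.7614]
Squared diffs: [7.4234, 0.0, 0.0, 0.0]
Distance = sqrt(7.4234) = 2.7246


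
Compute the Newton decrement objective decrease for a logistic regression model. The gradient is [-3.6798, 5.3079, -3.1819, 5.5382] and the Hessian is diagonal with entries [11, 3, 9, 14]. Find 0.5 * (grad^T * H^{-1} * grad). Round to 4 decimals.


Step 1: H is diagonal, so H^(-1) * g = [-0.3345, 1.7693, -0.3535, 0.3956].
Step 2: g^T H^(-1) g = sum_i g_i^2 / H_ii
  = (-3.6798)^2/11 + (5.3079)^2/3 + (-3.1819)^2/9 + (5.5382)^2/14
  = 1.231 + 9.3913 + 1.1249 + 2.1908 = 13.938
Step 3: Objective decrease = 0.5 * g^T H^(-1) g = 6.969


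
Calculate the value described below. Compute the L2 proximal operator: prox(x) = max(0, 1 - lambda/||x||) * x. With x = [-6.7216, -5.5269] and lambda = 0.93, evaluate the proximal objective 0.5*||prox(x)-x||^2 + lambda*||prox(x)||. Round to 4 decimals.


Step 1: Compute ||x||.
||x|| = 8.7021
Step 2: Compute scaling factor.
scale = max(0, 1 - 0.93/8.7021) = 0.8931
Step 3: prox(x) = [-6.0033, -4.9362]
||prox(x)|| = 7.7721
Step 4: Proximal objective.
0.5*||prox-x||^2 = 0.4325
lambda*||prox|| = 7.2281
Total = 7.6605


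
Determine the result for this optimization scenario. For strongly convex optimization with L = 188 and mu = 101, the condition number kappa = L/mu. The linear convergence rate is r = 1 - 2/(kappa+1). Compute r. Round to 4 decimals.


Step 1: Compute the condition number.
kappa = L/mu = 188/101 = 1.8614
Step 2: Compute the convergence rate.
r = 1 - 2/(kappa + 1) = 1 - 2*mu/(L + mu) = (L - mu)/(L + mu) = 87/289 = 0.301


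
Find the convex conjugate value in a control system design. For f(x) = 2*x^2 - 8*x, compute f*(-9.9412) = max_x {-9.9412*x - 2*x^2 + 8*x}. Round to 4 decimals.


f*(y) = sup_x {y*x - a*x^2 - b*x} = sup_x {(y-b)*x - a*x^2}
FOC: (y - b) - 2a*x = 0 => x* = (y - b)/(2a)
x* = (-9.9412 + 8)/(2*2) = -0.4853
f*(-9.9412) = (y-b)^2/(4a) = (-9.9412 + 8)^2/(4*2)
= 3.7683/8 = 0.471


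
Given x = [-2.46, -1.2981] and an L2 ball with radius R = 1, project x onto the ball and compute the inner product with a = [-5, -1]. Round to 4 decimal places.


Step 1: Compute ||x|| (intermediates to 6 decimals).
||x|| = sqrt((-2.46)^2 + (-1.2981)^2) = 2.781486
Step 2: Project.
Since ||x|| > R, scale = R/||x|| = 1/2.781486 = 0.35952, proj(x) = scale * x
proj(x) = [-0.884419, -0.466693]
Step 3: Dot product.
a^T * proj(x) = -5*(-0.884419) - 1*(-0.466693) = 4.8888


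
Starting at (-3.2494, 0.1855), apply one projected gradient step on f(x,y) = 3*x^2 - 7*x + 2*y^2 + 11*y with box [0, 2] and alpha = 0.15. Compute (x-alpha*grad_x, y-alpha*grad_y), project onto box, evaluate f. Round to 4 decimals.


Step 1: Compute gradient at (-3.2494, 0.1855).
grad_x = 2*3*-3.2494 - 7 = -26.4964
grad_y = 2*2*0.1855 + 11 = 11.742
Step 2: Gradient step.
x_raw = -3.2494 - 0.15*-26.4964 = 0.7251
y_raw = 0.1855 - 0.15*11.742 = -1.5758
Step 3: Project onto [0, 2].
x_proj = clip(0.7251) = 0.7251
y_proj = clip(-1.5758) = 0.0
Step 4: Evaluate f.
f(0.7251, 0.0) = -3.4983


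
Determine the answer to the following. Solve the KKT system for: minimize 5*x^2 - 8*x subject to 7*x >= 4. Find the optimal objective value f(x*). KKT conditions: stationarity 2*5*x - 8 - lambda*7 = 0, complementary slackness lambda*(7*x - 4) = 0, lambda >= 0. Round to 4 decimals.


Step 1: Try lambda = 0 (constraint inactive).
Stationarity: 2*5*x - 8 = 0
x* = 8/(2*5) = 0.8
Check constraint: 7*0.8 = 5.6 >= 4 -- satisfied.
Step 2: Compute optimal value.
f(x*) = 5*0.8^2 - 8*0.8 = -3.2


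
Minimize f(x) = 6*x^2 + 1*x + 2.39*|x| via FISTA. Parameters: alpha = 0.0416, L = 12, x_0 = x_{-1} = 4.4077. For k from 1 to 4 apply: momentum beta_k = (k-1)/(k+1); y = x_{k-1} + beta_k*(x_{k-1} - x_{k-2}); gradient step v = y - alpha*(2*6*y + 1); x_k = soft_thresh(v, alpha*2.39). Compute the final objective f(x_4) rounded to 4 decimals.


FISTA on f(x) = 6*x^2 + 1*x + 2.39*|x|
L = 12, alpha = 0.0416
Iteration 1: beta = 0.0, y = 4.4077 + 0.0*(4.4077 - 4.4077) = 4.4077
  grad(y) = 53.8924, v = y - alpha*grad = 2.1658
  prox(v) = soft_thresh(2.1658, 0.0994) = 2.0664
Iteration 2: beta = 0.3333, y = 2.0664 + 0.3333*(2.0664 - 4.4077) = 1.2859
  grad(y) = 16.4308, v = y - alpha*grad = 0.6024
  prox(v) = soft_thresh(0.6024, 0.0994) = 0.503
Iteration 3: beta = 0.5, y = 0.503 + 0.5*(0.503 - 2.0664) = -0.2787
  grad(y) = -2.3449, v = y - alpha*grad = -0.1812
  prox(v) = soft_thresh(-0.1812, 0.0994) = -0.0818
Iteration 4: beta = 0.6, y = -0.0818 + 0.6*(-0.0818 - 0.503) = -0.4326
  grad(y) = -4.1913, v = y - alpha*grad = -0.2582
  prox(v) = soft_thresh(-0.2582, 0.0994) = -0.1588
f(x_4) = 6*(-0.1588)^2 + 1*(-0.1588) + 2.39*|-0.1588| = 0.3721


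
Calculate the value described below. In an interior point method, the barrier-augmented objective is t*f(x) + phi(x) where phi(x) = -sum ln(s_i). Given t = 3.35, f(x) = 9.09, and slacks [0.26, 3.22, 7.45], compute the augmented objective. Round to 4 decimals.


Step 1: Compute log-barrier.
ln values: [-1.3471, 1.1694, 2.0082]
phi = -(-1.3471 + 1.1694 + 2.0082) = -1.8305
Step 2: Compute augmented objective.
t*f(x) = 3.35*9.09 = 30.4515
Total = 30.4515 - 1.8305 = 28.621


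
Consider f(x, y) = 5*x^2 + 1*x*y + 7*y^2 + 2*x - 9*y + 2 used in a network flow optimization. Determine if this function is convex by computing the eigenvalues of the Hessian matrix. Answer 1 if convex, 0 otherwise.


The Hessian of f(x,y) = 5*x^2 + 1*x*y + 7*y^2 + 2*x - 9*y + 2 is:
H = [[10, 1], [1, 14]]
Trace = 10 + 14 = 24
Determinant = 10*14 - (1)^2 = 139
Discriminant = (24)^2 - 4*139 = 20.0
Eigenvalues: lambda_1 = 9.7639, lambda_2 = 14.2361
The function is convex.

1


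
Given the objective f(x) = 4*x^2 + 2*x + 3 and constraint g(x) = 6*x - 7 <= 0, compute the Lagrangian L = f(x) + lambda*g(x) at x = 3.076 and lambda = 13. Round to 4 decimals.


Step 1: Evaluate f(x).
f(3.076) = 4*3.076^2 + 2*3.076 + 3 = 46.9991
Step 2: Evaluate g(x).
g(3.076) = 6*3.076 - 7 = 11.456
Step 3: Compute Lagrangian.
L = 46.9991 + 13*11.456 = 195.9271


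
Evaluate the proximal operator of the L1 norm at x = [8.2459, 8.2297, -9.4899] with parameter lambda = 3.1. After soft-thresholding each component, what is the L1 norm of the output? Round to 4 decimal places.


Soft-thresholding with lambda = 3.1:
prox(8.2459) = sign(8.2459)*max(|8.2459| - 3.1, 0) = 5.1459
prox(8.2297) = sign(8.2297)*max(|8.2297| - 3.1, 0) = 5.1297
prox(-9.4899) = sign(-9.4899)*max(|-9.4899| - 3.1, 0) = -6.3899
prox(x) = [5.1459, 5.1297, -6.3899]
||prox(x)||_1 = 5.1459 + 5.1297 + 6.3899 = 16.6655


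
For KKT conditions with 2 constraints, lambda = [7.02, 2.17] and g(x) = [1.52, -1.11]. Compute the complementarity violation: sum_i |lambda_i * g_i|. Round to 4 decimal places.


KKT complementary slackness check:
lambda_1 * g_1 = 7.02 * 1.52 = 10.6704
lambda_2 * g_2 = 2.17 * -1.11 = -2.4087
Total violation = 10.6704 + 2.4087 = 13.0791


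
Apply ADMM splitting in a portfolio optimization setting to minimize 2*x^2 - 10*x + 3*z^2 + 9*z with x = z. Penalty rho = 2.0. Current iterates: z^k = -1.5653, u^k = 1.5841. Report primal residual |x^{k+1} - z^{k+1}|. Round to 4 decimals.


ADMM iteration with rho = 2.0, z^k = -1.5653, u^k = 1.5841
Step 1: x-update.
Minimize 2*x^2 - 10*x + (2.0/2)*(x + 1.5653 + 1.5841)^2
FOC: (2*2 + 2.0)*x = 10 + 2.0*(-1.5653 - 1.5841)
x^{k+1} = 0.6169
Step 2: z-update.
Minimize 3*z^2 + 9*z + (2.0/2)*(0.6169 - z + 1.5841)^2
FOC: (2*3 + 2.0)*z = -9 + 2.0*(0.6169 + 1.5841)
z^{k+1} = -0.5748
Step 3: u-update.
u^{k+1} = 1.5841 + 0.6169 + 0.5748 = 2.7757
Step 4: Primal residual = |0.6169 + 0.5748| = 1.1916


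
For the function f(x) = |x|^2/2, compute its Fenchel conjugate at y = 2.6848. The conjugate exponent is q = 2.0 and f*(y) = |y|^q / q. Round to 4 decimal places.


The conjugate exponent q satisfies 1/p + 1/q = 1.
p = 2, so q = 2/(2 - 1) = 2.0
|y|^q = 2.6848^2.0 = 7.2082
f*(2.6848) = 7.2082 / 2.0 = 3.6041


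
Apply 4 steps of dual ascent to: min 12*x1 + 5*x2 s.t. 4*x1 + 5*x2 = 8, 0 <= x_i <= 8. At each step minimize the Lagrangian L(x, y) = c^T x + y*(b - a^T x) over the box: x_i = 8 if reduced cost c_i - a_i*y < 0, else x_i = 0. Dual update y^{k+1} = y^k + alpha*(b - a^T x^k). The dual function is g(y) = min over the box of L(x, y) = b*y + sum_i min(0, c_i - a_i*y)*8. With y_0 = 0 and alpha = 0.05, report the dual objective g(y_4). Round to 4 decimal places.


Dual ascent for LP: min 12*x1 + 5*x2, 4*x1 + 5*x2 = 8, 0 <= x_i <= 8
Step 1: y^k = 0.0, reduced costs: (12.0, 5.0)
  x^k = (0.0, 0.0), subgradient = b - a^T x = 8.0
  y^{k+1} = 0.0 + 0.05*8.0 = 0.4
Step 2: y^k = 0.4, reduced costs: (10.4, 3.0)
  x^k = (0.0, 0.0), subgradient = b - a^T x = 8.0
  y^{k+1} = 0.4 + 0.05*8.0 = 0.8
Step 3: y^k = 0.8, reduced costs: (8.8, 1.0)
  x^k = (0.0, 0.0), subgradient = b - a^T x = 8.0
  y^{k+1} = 0.8 + 0.05*8.0 = 1.2
Step 4: y^k = 1.2, reduced costs: (7.2, -1.0)
  x^k = (0.0, 8.0), subgradient = b - a^T x = -32.0
  y^{k+1} = 1.2 + 0.05*-32.0 = -0.4
Dual objective at y_4 = -0.4: reduced costs (13.6, 7.0), box minimizer x = (0.0, 0.0)
g(y_4) = b*y + (c1 - a1*y)*x1 + (c2 - a2*y)*x2 = 8*(-0.4) + 13.6*0.0 + 7.0*0.0 = -3.2 + 0.0 + 0.0 = -3.2


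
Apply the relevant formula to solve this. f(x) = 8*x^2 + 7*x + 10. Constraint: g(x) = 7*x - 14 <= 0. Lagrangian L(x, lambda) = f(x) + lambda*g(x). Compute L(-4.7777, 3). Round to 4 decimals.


Step 1: Evaluate f(x).
f(-4.7777) = 8*(-4.7777)^2 + 7*(-4.7777) + 10 = 159.1674
Step 2: Evaluate g(x).
g(-4.7777) = 7*-4.7777 - 14 = -47.4439
Step 3: Compute Lagrangian.
L = 159.1674 + 3*-47.4439 = 16.8357


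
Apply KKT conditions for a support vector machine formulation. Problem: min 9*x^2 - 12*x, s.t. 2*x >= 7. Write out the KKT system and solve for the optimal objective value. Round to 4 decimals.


Step 1: Try lambda = 0 (constraint inactive).
x_unc = 12/(2*9) = 0.6667
Check: 2*0.6667 = 1.3334 < 7 -- violated!
Step 2: Constraint must be active: 2*x = 7
x* = 7/2 = 3.5
lambda = (2*9*3.5 - 12)/2 = 25.5
Step 3: Compute optimal value.
f(x*) = 9*3.5^2 - 12*3.5 = 68.25


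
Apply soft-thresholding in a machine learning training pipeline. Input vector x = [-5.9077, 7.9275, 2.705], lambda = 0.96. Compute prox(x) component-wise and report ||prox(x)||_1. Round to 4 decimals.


Soft-thresholding with lambda = 0.96:
prox(-5.9077) = sign(-5.9077)*max(|-5.9077| - 0.96, 0) = -4.9477
prox(7.9275) = sign(7.9275)*max(|7.9275| - 0.96, 0) = 6.9675
prox(2.705) = sign(2.705)*max(|2.705| - 0.96, 0) = 1.745
prox(x) = [-4.9477, 6.9675, 1.745]
||prox(x)||_1 = 4.9477 + 6.9675 + 1.745 = 13.6602


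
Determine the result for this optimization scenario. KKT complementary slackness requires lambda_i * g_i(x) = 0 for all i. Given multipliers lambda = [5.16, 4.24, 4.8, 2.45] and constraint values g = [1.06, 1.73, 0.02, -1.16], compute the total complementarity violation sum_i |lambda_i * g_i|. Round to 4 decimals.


KKT complementary slackness check:
lambda_1 * g_1 = 5.16 * 1.06 = 5.4696
lambda_2 * g_2 = 4.24 * 1.73 = 7.3352
lambda_3 * g_3 = 4.8 * 0.02 = 0.096
lambda_4 * g_4 = 2.45 * -1.16 = -2.842
Total violation = 5.4696 + 7.3352 + 0.096 + 2.842 = 15.7428


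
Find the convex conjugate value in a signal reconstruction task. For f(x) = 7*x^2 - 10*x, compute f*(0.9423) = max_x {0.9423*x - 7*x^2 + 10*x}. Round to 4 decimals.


f*(y) = sup_x {y*x - a*x^2 - b*x} = sup_x {(y-b)*x - a*x^2}
FOC: (y - b) - 2a*x = 0 => x* = (y - b)/(2a)
x* = (0.9423 + 10)/(2*7) = 0.7816
f*(0.9423) = (y-b)^2/(4a) = (0.9423 + 10)^2/(4*7)
= 119.7339/28 = 4.2762


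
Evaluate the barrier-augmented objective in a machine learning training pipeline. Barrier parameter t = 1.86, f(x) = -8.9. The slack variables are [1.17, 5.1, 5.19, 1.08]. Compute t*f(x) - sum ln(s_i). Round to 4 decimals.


Step 1: Compute log-barrier.
ln values: [0.157, 1.6292, 1.6467, 0.077]
phi = -(0.157 + 1.6292 + 1.6467 + 0.077) = -3.5099
Step 2: Compute augmented objective.
t*f(x) = 1.86*-8.9 = -16.554
Total = -16.554 - 3.5099 = -20.0639


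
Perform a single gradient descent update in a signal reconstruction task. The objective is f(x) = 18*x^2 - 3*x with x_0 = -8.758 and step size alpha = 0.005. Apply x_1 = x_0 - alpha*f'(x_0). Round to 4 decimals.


We compute the gradient at x_0 and apply the update.
f'(x) = 36*x - 3
f'(-8.758) = 36*-8.758 - 3 = -318.288
x_1 = -8.758 - 0.005*-318.288 = -7.1666


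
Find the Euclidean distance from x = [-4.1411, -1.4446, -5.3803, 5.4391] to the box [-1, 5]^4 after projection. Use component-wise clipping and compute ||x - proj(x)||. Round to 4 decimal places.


Project each component onto [-1, 5].
clip(-4.1411) = -1.0, clip(-1.4446) = -1.0, clip(-5.3803) = -1.0, clip(5.4391) = 5.0
Projection = [-1.0, -1.0, -1.0, 5.0]
Squared diffs: [9.8665, 0.1977, 19.187, 0.1928]
Distance = sqrt(29.444) = 5.4262


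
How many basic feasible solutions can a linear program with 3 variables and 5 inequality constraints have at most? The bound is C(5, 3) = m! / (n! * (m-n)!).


Each vertex corresponds to some choice of n active constraints out of m, so the number of vertices is at most C(m, n) = m! / (n!(m-n)!).
m = 5, n = 3
Numerator: 5 * 4 * 3
Denominator: 3! = 6
C(5, 3) = 10


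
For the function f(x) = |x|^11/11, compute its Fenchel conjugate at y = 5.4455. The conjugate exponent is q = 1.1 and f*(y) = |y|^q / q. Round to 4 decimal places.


The conjugate exponent q satisfies 1/p + 1/q = 1.
p = 11, so q = 11/(11 - 1) = 1.1
|y|^q = 5.4455^1.1 = 6.4512
f*(5.4455) = 6.4512 / 1.1 = 5.8647


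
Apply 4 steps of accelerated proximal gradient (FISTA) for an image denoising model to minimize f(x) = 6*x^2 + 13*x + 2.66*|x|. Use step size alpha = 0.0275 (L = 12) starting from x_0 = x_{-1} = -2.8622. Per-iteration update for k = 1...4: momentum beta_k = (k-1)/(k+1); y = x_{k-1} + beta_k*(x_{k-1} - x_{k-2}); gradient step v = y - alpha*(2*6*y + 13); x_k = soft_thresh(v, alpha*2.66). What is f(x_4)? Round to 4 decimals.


FISTA on f(x) = 6*x^2 + 13*x + 2.66*|x|
L = 12, alpha = 0.0275
Iteration 1: beta = 0.0, y = -2.8622 + 0.0*(-2.8622 + 2.8622) = -2.8622
  grad(y) = -21.3464, v = y - alpha*grad = -2.2752
  prox(v) = soft_thresh(-2.2752, 0.0732) = -2.202
Iteration 2: beta = 0.3333, y = -2.202 + 0.3333*(-2.202 + 2.8622) = -1.982
  grad(y) = -10.7836, v = y - alpha*grad = -1.6854
  prox(v) = soft_thresh(-1.6854, 0.0732) = -1.6123
Iteration 3: beta = 0.5, y = -1.6123 + 0.5*(-1.6123 + 2.202) = -1.3174
  grad(y) = -2.8087, v = y - alpha*grad = -1.2402
  prox(v) = soft_thresh(-1.2402, 0.0732) = -1.167
Iteration 4: beta = 0.6, y = -1.167 + 0.6*(-1.167 + 1.6123) = -0.8998
  grad(y) = 2.2019, v = y - alpha*grad = -0.9604
  prox(v) = soft_thresh(-0.9604, 0.0732) = -0.8872
f(x_4) = 6*(-0.8872)^2 + 13*(-0.8872) + 2.66*|-0.8872| = -4.4509


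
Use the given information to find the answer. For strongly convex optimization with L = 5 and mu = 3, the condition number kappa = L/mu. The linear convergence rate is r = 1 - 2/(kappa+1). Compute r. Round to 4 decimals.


Step 1: Compute the condition number.
kappa = L/mu = 5/3 = 1.6667
Step 2: Compute the convergence rate.
r = 1 - 2/(kappa + 1) = 1 - 2*mu/(L + mu) = (L - mu)/(L + mu) = 2/8 = 0.25


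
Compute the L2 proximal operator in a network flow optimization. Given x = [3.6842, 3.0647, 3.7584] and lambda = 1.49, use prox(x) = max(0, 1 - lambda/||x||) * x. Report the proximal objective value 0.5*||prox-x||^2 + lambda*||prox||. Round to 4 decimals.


Step 1: Compute ||x||.
||x|| = 6.0903
Step 2: Compute scaling factor.
scale = max(0, 1 - 1.49/6.0903) = 0.7553
Step 3: prox(x) = [2.7828, 2.3149, 2.8389]
||prox(x)|| = 4.6003
Step 4: Proximal objective.
0.5*||prox-x||^2 = 1.1101
lambda*||prox|| = 6.8544
Total = 7.9644


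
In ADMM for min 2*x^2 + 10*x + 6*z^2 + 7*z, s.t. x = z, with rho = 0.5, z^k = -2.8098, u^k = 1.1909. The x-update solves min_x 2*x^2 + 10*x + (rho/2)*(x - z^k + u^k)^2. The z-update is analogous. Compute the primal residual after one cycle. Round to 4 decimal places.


ADMM iteration with rho = 0.5, z^k = -2.8098, u^k = 1.1909
Step 1: x-update.
Minimize 2*x^2 + 10*x + (0.5/2)*(x + 2.8098 + 1.1909)^2
FOC: (2*2 + 0.5)*x = -10 + 0.5*(-2.8098 - 1.1909)
x^{k+1} = -2.6667
Step 2: z-update.
Minimize 6*z^2 + 7*z + (0.5/2)*(-2.6667 - z + 1.1909)^2
FOC: (2*6 + 0.5)*z = -7 + 0.5*(-2.6667 + 1.1909)
z^{k+1} = -0.619
Step 3: u-update.
u^{k+1} = 1.1909 - 2.6667 + 0.619 = -0.8568
Step 4: Primal residual = |-2.6667 + 0.619| = 2.0477


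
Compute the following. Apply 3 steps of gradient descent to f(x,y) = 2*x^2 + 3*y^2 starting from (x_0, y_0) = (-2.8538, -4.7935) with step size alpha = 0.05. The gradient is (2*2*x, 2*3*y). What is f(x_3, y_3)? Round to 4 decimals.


Gradient descent on f(x,y) = 2*x^2 + 3*y^2.
Starting point: (-2.8538, -4.7935), alpha = 0.05
Step 1: grad_x = 2*2*-2.8538 = -11.4152, grad_y = 2*3*-4.7935 = -28.761
  x_1 = -2.8538 - 0.05*-11.4152 = -2.283
  y_1 = -4.7935 - 0.05*-28.761 = -3.3555
Step 2: grad_x = 2*2*-2.283 = -9.1322, grad_y = 2*3*-3.3555 = -20.1327
  x_2 = -2.283 - 0.05*-9.1322 = -1.8264
  y_2 = -3.3555 - 0.05*-20.1327 = -2.3488
Step 3: grad_x = 2*2*-1.8264 = -7.3057, grad_y = 2*3*-2.3488 = -14.0929
  x_3 = -1.8264 - 0.05*-7.3057 = -1.4611
  y_3 = -2.3488 - 0.05*-14.0929 = -1.6442
f(-1.4611, -1.6442) = 2*(-1.4611)^2 + 3*(-1.6442)^2 = 12.3798


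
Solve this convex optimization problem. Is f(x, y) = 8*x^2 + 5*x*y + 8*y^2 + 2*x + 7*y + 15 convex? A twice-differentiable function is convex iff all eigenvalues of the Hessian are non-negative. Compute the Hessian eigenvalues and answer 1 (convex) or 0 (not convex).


The Hessian of f(x,y) = 8*x^2 + 5*x*y + 8*y^2 + 2*x + 7*y + 15 is:
H = [[16, 5], [5, 16]]
Trace = 16 + 16 = 32
Determinant = 16*16 - (5)^2 = 231
Discriminant = (32)^2 - 4*231 = 100.0
Eigenvalues: lambda_1 = 11.0, lambda_2 = 21.0
The function is convex.

1


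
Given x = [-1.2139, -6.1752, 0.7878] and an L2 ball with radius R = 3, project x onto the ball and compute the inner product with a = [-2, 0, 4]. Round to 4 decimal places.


Step 1: Compute ||x|| (intermediates to 6 decimals).
||x|| = sqrt((-1.2139)^2 + (-6.1752)^2 + 0.7878^2) = 6.342498
Step 2: Project.
Since ||x|| > R, scale = R/||x|| = 3/6.342498 = 0.473, proj(x) = scale * x
proj(x) = [-0.574175, -2.92087, 0.372629]
Step 3: Dot product.
a^T * proj(x) = -2*(-0.574175) + 0*(-2.92087) + 4*0.372629 = 2.6389


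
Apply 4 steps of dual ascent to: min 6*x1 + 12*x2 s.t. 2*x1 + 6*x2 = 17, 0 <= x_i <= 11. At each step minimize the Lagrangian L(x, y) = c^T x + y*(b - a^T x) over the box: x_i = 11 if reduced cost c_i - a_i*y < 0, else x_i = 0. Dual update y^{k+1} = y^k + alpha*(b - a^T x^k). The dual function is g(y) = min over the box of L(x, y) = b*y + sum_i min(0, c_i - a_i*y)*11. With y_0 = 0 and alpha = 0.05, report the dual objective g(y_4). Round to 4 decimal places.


Dual ascent for LP: min 6*x1 + 12*x2, 2*x1 + 6*x2 = 17, 0 <= x_i <= 11
Step 1: y^k = 0.0, reduced costs: (6.0, 12.0)
  x^k = (0.0, 0.0), subgradient = b - a^T x = 17.0
  y^{k+1} = 0.0 + 0.05*17.0 = 0.85
Step 2: y^k = 0.85, reduced costs: (4.3, 6.9)
  x^k = (0.0, 0.0), subgradient = b - a^T x = 17.0
  y^{k+1} = 0.85 + 0.05*17.0 = 1.7
Step 3: y^k = 1.7, reduced costs: (2.6, 1.8)
  x^k = (0.0, 0.0), subgradient = b - a^T x = 17.0
  y^{k+1} = 1.7 + 0.05*17.0 = 2.55
Step 4: y^k = 2.55, reduced costs: (0.9, -3.3)
  x^k = (0.0, 11.0), subgradient = b - a^T x = -49.0
  y^{k+1} = 2.55 + 0.05*-49.0 = 0.1
Dual objective at y_4 = 0.1: reduced costs (5.8, 11.4), box minimizer x = (0.0, 0.0)
g(y_4) = b*y + (c1 - a1*y)*x1 + (c2 - a2*y)*x2 = 17*0.1 + 5.8*0.0 + 11.4*0.0 = 1.7 + 0.0 + 0.0 = 1.7


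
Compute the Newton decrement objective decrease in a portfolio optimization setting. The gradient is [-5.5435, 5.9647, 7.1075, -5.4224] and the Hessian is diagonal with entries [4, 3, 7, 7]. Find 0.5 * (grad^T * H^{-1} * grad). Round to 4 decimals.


Step 1: H is diagonal, so H^(-1) * g = [-1.3859, 1.9882, 1.0154, -0.7746].
Step 2: g^T H^(-1) g = sum_i g_i^2 / H_ii
  = (-5.5435)^2/4 + (5.9647)^2/3 + (7.1075)^2/7 + (-5.4224)^2/7
  = 7.6826 + 11.8592 + 7.2167 + 4.2003 = 30.9588
Step 3: Objective decrease = 0.5 * g^T H^(-1) g = 15.4794


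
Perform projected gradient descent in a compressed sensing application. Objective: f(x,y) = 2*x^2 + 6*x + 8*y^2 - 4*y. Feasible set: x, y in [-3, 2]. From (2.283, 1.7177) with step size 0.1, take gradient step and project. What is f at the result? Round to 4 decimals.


Step 1: Compute gradient at (2.283, 1.7177).
grad_x = 2*2*2.283 + 6 = 15.132
grad_y = 2*8*1.7177 - 4 = 23.4832
Step 2: Gradient step.
x_raw = 2.283 - 0.1*15.132 = 0.7698
y_raw = 1.7177 - 0.1*23.4832 = -0.6306
Step 3: Project onto [-3, 2].
x_proj = clip(0.7698) = 0.7698
y_proj = clip(-0.6306) = -0.6306
Step 4: Evaluate f.
f(0.7698, -0.6306) = 11.5079


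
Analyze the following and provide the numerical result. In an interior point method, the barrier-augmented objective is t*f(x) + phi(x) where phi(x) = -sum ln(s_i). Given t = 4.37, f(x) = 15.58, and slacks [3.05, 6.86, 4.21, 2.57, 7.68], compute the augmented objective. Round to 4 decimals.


Step 1: Compute log-barrier.
ln values: [1.1151, 1.9257, 1.4375, 0.9439, 2.0386]
phi = -(1.1151 + 1.9257 + 1.4375 + 0.9439 + 2.0386) = -7.4608
Step 2: Compute augmented objective.
t*f(x) = 4.37*15.58 = 68.0846
Total = 68.0846 - 7.4608 = 60.6238


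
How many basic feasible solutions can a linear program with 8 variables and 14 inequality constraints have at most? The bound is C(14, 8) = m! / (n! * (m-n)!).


Each vertex corresponds to some choice of n active constraints out of m, so the number of vertices is at most C(m, n) = m! / (n!(m-n)!).
m = 14, n = 8
Numerator: 14 * 13 * 12 * 11 * 10 * 9 * 8 * 7
Denominator: 8! = 40320
C(14, 8) = 3003


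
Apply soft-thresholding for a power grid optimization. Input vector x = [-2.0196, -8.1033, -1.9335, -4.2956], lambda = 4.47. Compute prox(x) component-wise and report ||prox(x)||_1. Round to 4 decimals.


Soft-thresholding with lambda = 4.47:
prox(-2.0196) = sign(-2.0196)*max(|-2.0196| - 4.47, 0) = 0.0
prox(-8.1033) = sign(-8.1033)*max(|-8.1033| - 4.47, 0) = -3.6333
prox(-1.9335) = sign(-1.9335)*max(|-1.9335| - 4.47, 0) = 0.0
prox(-4.2956) = sign(-4.2956)*max(|-4.2956| - 4.47, 0) = 0.0
prox(x) = [0.0, -3.6333, 0.0, 0.0]
||prox(x)||_1 = 0.0 + 3.6333 + 0.0 + 0.0 = 3.6333


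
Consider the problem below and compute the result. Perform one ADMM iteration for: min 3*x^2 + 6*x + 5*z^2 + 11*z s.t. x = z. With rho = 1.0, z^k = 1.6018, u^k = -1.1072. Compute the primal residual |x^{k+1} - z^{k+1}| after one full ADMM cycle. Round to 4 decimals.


ADMM iteration with rho = 1.0, z^k = 1.6018, u^k = -1.1072
Step 1: x-update.
Minimize 3*x^2 + 6*x + (1.0/2)*(x - 1.6018 - 1.1072)^2
FOC: (2*3 + 1.0)*x = -6 + 1.0*(1.6018 + 1.1072)
x^{k+1} = -0.4701
Step 2: z-update.
Minimize 5*z^2 + 11*z + (1.0/2)*(-0.4701 - z - 1.1072)^2
FOC: (2*5 + 1.0)*z = -11 + 1.0*(-0.4701 - 1.1072)
z^{k+1} = -1.1434
Step 3: u-update.
u^{k+1} = -1.1072 - 0.4701 + 1.1434 = -0.4339
Step 4: Primal residual = |-0.4701 + 1.1434| = 0.6733


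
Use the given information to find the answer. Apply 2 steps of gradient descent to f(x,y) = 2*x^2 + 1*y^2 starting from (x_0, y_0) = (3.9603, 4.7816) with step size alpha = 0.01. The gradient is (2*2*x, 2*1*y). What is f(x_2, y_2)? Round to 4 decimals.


Gradient descent on f(x,y) = 2*x^2 + 1*y^2.
Starting point: (3.9603, 4.7816), alpha = 0.01
Step 1: grad_x = 2*2*3.9603 = 15.8412, grad_y = 2*1*4.7816 = 9.5632
  x_1 = 3.9603 - 0.01*15.8412 = 3.8019
  y_1 = 4.7816 - 0.01*9.5632 = 4.686
Step 2: grad_x = 2*2*3.8019 = 15.2076, grad_y = 2*1*4.686 = 9.3719
  x_2 = 3.8019 - 0.01*15.2076 = 3.6498
  y_2 = 4.686 - 0.01*9.3719 = 4.5922
f(3.6498, 4.5922) = 2*3.6498^2 + 1*4.5922^2 = 47.731


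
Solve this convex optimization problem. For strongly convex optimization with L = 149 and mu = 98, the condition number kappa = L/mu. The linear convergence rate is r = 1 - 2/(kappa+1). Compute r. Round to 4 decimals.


Step 1: Compute the condition number.
kappa = L/mu = 149/98 = 1.5204
Step 2: Compute the convergence rate.
r = 1 - 2/(kappa + 1) = 1 - 2*mu/(L + mu) = (L - mu)/(L + mu) = 51/247 = 0.2065


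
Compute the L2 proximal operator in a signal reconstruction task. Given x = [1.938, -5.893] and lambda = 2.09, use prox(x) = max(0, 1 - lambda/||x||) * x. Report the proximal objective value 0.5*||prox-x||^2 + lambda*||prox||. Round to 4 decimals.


Step 1: Compute ||x||.
||x|| = 6.2035
Step 2: Compute scaling factor.
scale = max(0, 1 - 2.09/6.2035) = 0.6631
Step 3: prox(x) = [1.2851, -3.9076]
||prox(x)|| = 4.1135
Step 4: Proximal objective.
0.5*||prox-x||^2 = 2.1841
lambda*||prox|| = 8.5972
Total = 10.7812


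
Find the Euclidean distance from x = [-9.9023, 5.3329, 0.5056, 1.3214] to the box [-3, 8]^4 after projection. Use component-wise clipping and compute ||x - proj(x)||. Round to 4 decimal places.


Project each component onto [-3, 8].
clip(-9.9023) = -3.0, clip(5.3329) = 5.3329, clip(0.5056) = 0.5056, clip(1.3214) = 1.3214
Projection = [-3.0, 5.3329, 0.5056, 1.3214]
Squared diffs: [47.6417, 0.0, 0.0, 0.0]
Distance = sqrt(47.6417) = 6.9023


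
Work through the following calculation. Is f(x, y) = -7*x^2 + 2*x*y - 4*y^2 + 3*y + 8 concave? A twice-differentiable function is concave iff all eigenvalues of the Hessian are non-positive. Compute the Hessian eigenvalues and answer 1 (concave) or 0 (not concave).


The Hessian of f(x,y) = -7*x^2 + 2*x*y - 4*y^2 + 3*y + 8 is:
H = [[-14, 2], [2, -8]]
Trace = -14 - 8 = -22
Determinant = -14*-8 - (2)^2 = 108
Discriminant = (-22)^2 - 4*108 = 52.0
Eigenvalues: lambda_1 = -14.6056, lambda_2 = -7.3944
The function is concave.

1


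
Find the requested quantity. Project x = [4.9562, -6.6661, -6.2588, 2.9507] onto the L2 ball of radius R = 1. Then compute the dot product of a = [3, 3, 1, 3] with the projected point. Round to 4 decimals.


Step 1: Compute ||x|| (intermediates to 6 decimals).
||x|| = sqrt(4.9562^2 + (-6.6661)^2 + (-6.2588)^2 + 2.9507^2) = 10.811106
Step 2: Project.
Since ||x|| > R, scale = R/||x|| = 1/10.811106 = 0.092497, proj(x) = scale * x
proj(x) = [0.458434, -0.616594, -0.57892, 0.272931]
Step 3: Dot product.
a^T * proj(x) = 3*0.458434 + 3*(-0.616594) + 1*(-0.57892) + 3*0.272931 = -0.2346


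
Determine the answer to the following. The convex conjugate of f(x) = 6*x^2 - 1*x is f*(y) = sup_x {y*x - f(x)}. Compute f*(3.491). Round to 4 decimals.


f*(y) = sup_x {y*x - a*x^2 - b*x} = sup_x {(y-b)*x - a*x^2}
FOC: (y - b) - 2a*x = 0 => x* = (y - b)/(2a)
x* = (3.491 + 1)/(2*6) = 0.3743
f*(3.491) = (y-b)^2/(4a) = (3.491 + 1)^2/(4*6)
= 20.1691/24 = 0.8404


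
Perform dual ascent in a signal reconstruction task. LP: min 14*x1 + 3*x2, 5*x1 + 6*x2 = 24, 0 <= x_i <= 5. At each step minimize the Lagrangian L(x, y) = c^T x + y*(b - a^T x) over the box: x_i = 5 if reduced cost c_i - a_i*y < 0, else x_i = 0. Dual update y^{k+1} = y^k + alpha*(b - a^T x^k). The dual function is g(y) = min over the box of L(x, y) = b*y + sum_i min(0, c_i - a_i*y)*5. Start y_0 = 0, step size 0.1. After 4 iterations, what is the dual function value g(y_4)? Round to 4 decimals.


Dual ascent for LP: min 14*x1 + 3*x2, 5*x1 + 6*x2 = 24, 0 <= x_i <= 5
Step 1: y^k = 0.0, reduced costs: (14.0, 3.0)
  x^k = (0.0, 0.0), subgradient = b - a^T x = 24.0
  y^{k+1} = 0.0 + 0.1*24.0 = 2.4
Step 2: y^k = 2.4, reduced costs: (2.0, -11.4)
  x^k = (0.0, 5.0), subgradient = b - a^T x = -6.0
  y^{k+1} = 2.4 + 0.1*-6.0 = 1.8
Step 3: y^k = 1.8, reduced costs: (5.0, -7.8)
  x^k = (0.0, 5.0), subgradient = b - a^T x = -6.0
  y^{k+1} = 1.8 + 0.1*-6.0 = 1.2
Step 4: y^k = 1.2, reduced costs: (8.0, -4.2)
  x^k = (0.0, 5.0), subgradient = b - a^T x = -6.0
  y^{k+1} = 1.2 + 0.1*-6.0 = 0.6
Dual objective at y_4 = 0.6: reduced costs (11.0, -0.6), box minimizer x = (0.0, 5.0)
g(y_4) = b*y + (c1 - a1*y)*x1 + (c2 - a2*y)*x2 = 24*0.6 + 11.0*0.0 + (-0.6)*5.0 = 14.4 + 0.0 - 3.0 = 11.4


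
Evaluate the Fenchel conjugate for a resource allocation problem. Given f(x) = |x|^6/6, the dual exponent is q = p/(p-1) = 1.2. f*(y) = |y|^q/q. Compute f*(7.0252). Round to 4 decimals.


The conjugate exponent q satisfies 1/p + 1/q = 1.
p = 6, so q = 6/(6 - 1) = 1.2
|y|^q = 7.0252^1.2 = 10.3751
f*(7.0252) = 10.3751 / 1.2 = 8.6459


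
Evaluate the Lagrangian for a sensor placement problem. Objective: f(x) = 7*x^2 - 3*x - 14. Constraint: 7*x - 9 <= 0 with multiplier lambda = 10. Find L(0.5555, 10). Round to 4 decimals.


Step 1: Evaluate f(x).
f(0.5555) = 7*0.5555^2 - 3*0.5555 - 14 = -13.5064
Step 2: Evaluate g(x).
g(0.5555) = 7*0.5555 - 9 = -5.1115
Step 3: Compute Lagrangian.
L = -13.5064 + 10*-5.1115 = -64.6214


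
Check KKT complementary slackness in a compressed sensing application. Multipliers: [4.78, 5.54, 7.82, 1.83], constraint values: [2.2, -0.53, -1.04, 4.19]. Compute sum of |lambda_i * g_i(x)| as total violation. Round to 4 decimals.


KKT complementary slackness check:
lambda_1 * g_1 = 4.78 * 2.2 = 10.516
lambda_2 * g_2 = 5.54 * -0.53 = -2.9362
lambda_3 * g_3 = 7.82 * -1.04 = -8.1328
lambda_4 * g_4 = 1.83 * 4.19 = 7.6677
Total violation = 10.516 + 2.9362 + 8.1328 + 7.6677 = 29.2527


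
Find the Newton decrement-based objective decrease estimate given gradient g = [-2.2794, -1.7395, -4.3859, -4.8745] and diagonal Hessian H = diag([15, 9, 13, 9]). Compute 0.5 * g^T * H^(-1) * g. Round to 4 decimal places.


Step 1: H is diagonal, so H^(-1) * g = [-0.152, -0.1933, -0.3374, -0.5416].
Step 2: g^T H^(-1) g = sum_i g_i^2 / H_ii
  = (-2.2794)^2/15 + (-1.7395)^2/9 + (-4.3859)^2/13 + (-4.8745)^2/9
  = 0.3464 + 0.3362 + 1.4797 + 2.6401 = 4.8024
Step 3: Objective decrease = 0.5 * g^T H^(-1) g = 2.4012


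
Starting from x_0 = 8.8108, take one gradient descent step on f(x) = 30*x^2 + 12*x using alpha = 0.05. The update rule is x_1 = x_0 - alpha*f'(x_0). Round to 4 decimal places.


We compute the gradient at x_0 and apply the update.
f'(x) = 60*x + 12
f'(8.8108) = 60*8.8108 + 12 = 540.648
x_1 = 8.8108 - 0.05*540.648 = -18.2216


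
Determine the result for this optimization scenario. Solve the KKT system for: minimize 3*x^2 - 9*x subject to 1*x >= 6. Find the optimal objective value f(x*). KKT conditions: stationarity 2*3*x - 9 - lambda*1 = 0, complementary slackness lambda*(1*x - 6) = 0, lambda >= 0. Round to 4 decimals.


Step 1: Try lambda = 0 (constraint inactive).
x_unc = 9/(2*3) = 1.5
Check: 1*1.5 = 1.5 < 6 -- violated!
Step 2: Constraint must be active: 1*x = 6
x* = 6/1 = 6.0
lambda = (2*3*6.0 - 9)/1 = 27.0
Step 3: Compute optimal value.
f(x*) = 3*6.0^2 - 9*6.0 = 54.0


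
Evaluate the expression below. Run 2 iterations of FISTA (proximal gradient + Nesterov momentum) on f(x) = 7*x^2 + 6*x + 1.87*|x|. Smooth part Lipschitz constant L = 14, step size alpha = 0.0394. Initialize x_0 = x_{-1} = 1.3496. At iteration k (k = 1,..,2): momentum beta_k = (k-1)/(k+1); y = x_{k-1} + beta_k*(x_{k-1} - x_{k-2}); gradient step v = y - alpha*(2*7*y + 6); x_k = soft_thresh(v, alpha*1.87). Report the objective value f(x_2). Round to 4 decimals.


FISTA on f(x) = 7*x^2 + 6*x + 1.87*|x|
L = 14, alpha = 0.0394
Iteration 1: beta = 0.0, y = 1.3496 + 0.0*(1.3496 - 1.3496) = 1.3496
  grad(y) = 24.8944, v = y - alpha*grad = 0.3688
  prox(v) = soft_thresh(0.3688, 0.0737) = 0.2951
Iteration 2: beta = 0.3333, y = 0.2951 + 0.3333*(0.2951 - 1.3496) = -0.0564
  grad(y) = 5.2101, v = y - alpha*grad = -0.2617
  prox(v) = soft_thresh(-0.2617, 0.0737) = -0.188
f(x_2) = 7*(-0.188)^2 + 6*(-0.188) + 1.87*|-0.188| = -0.5291


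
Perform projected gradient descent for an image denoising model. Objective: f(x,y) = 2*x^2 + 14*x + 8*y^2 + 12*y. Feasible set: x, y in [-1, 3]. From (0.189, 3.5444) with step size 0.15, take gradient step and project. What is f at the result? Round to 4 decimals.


Step 1: Compute gradient at (0.189, 3.5444).
grad_x = 2*2*0.189 + 14 = 14.756
grad_y = 2*8*3.5444 + 12 = 68.7104
Step 2: Gradient step.
x_raw = 0.189 - 0.15*14.756 = -2.0244
y_raw = 3.5444 - 0.15*68.7104 = -6.7622
Step 3: Project onto [-1, 3].
x_proj = clip(-2.0244) = -1.0
y_proj = clip(-6.7622) = -1.0
Step 4: Evaluate f.
f(-1.0, -1.0) = -16.0


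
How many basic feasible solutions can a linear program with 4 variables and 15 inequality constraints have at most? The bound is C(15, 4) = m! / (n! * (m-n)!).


Each vertex corresponds to some choice of n active constraints out of m, so the number of vertices is at most C(m, n) = m! / (n!(m-n)!).
m = 15, n = 4
Numerator: 15 * 14 * 13 * 12
Denominator: 4! = 24
C(15, 4) = 1365


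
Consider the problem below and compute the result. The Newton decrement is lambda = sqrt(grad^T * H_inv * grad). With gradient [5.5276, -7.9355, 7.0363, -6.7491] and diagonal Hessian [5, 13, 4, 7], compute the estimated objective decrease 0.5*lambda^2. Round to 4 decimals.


Step 1: H is diagonal, so H^(-1) * g = [1.1055, -0.6104, 1.7591, -0.9642].
Step 2: g^T H^(-1) g = sum_i g_i^2 / H_ii
  = (5.5276)^2/5 + (-7.9355)^2/13 + (7.0363)^2/4 + (-6.7491)^2/7
  = 6.1109 + 4.844 + 12.3774 + 6.5072 = 29.8395
Step 3: Objective decrease = 0.5 * g^T H^(-1) g = 14.9197


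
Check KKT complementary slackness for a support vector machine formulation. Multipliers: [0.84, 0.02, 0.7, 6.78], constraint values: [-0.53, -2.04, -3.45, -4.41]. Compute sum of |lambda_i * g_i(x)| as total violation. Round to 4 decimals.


KKT complementary slackness check:
lambda_1 * g_1 = 0.84 * -0.53 = -0.4452
lambda_2 * g_2 = 0.02 * -2.04 = -0.0408
lambda_3 * g_3 = 0.7 * -3.45 = -2.415
lambda_4 * g_4 = 6.78 * -4.41 = -29.8998
Total violation = 0.4452 + 0.0408 + 2.415 + 29.8998 = 32.8008


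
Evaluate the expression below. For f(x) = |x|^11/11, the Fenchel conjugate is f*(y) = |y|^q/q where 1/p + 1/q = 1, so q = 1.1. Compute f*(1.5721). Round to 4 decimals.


The conjugate exponent q satisfies 1/p + 1/q = 1.
p = 11, so q = 11/(11 - 1) = 1.1
|y|^q = 1.5721^1.1 = 1.6449
f*(1.5721) = 1.6449 / 1.1 = 1.4953


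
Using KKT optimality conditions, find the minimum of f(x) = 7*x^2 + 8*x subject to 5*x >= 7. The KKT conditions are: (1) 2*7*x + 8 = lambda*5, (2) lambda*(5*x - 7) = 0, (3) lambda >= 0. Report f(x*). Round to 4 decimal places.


Step 1: Try lambda = 0 (constraint inactive).
x_unc = -8/(2*7) = -0.5714
Check: 5*-0.5714 = -2.857 < 7 -- violated!
Step 2: Constraint must be active: 5*x = 7
x* = 7/5 = 1.4
lambda = (2*7*1.4 + 8)/5 = 5.52
Step 3: Compute optimal value.
f(x*) = 7*1.4^2 + 8*1.4 = 24.92


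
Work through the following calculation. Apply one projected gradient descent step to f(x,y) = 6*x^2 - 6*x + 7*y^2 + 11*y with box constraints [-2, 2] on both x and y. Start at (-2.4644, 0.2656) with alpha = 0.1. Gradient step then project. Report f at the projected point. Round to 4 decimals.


Step 1: Compute gradient at (-2.4644, 0.2656).
grad_x = 2*6*-2.4644 - 6 = -35.5728
grad_y = 2*7*0.2656 + 11 = 14.7184
Step 2: Gradient step.
x_raw = -2.4644 - 0.1*-35.5728 = 1.0929
y_raw = 0.2656 - 0.1*14.7184 = -1.2062
Step 3: Project onto [-2, 2].
x_proj = clip(1.0929) = 1.0929
y_proj = clip(-1.2062) = -1.2062
Step 4: Evaluate f.
f(1.0929, -1.2062) = -2.4745


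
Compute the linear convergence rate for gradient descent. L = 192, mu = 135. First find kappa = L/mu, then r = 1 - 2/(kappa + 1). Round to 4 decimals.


Step 1: Compute the condition number.
kappa = L/mu = 192/135 = 1.4222
Step 2: Compute the convergence rate.
r = 1 - 2/(kappa + 1) = 1 - 2*mu/(L + mu) = (L - mu)/(L + mu) = 57/327 = 0.1743
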